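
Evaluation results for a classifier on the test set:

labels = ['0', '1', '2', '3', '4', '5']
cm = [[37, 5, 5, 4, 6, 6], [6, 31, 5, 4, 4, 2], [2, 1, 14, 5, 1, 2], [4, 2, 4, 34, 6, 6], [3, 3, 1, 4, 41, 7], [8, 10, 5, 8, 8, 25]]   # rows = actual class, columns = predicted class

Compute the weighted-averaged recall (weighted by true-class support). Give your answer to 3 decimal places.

0.571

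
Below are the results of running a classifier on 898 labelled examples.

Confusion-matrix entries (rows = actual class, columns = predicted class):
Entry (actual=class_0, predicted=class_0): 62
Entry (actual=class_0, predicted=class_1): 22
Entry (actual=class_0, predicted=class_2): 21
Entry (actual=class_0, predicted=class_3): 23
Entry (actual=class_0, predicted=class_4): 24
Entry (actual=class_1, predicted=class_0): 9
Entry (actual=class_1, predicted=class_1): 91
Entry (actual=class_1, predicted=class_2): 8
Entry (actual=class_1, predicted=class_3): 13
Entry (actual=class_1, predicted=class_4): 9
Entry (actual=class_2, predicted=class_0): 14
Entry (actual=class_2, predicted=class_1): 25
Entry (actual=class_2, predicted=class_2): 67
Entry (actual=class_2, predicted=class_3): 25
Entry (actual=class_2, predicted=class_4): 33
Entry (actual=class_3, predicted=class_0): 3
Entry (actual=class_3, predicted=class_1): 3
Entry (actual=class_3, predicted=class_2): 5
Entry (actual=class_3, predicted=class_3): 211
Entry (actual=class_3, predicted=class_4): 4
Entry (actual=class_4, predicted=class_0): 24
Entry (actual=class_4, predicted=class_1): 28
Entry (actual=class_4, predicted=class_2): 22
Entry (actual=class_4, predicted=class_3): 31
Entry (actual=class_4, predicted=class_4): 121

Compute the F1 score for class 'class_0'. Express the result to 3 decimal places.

0.470

Take TP from the diagonal, FP from the rest of the 'class_0' prediction marginal, FN from the rest of the 'class_0' actual marginal.
F1 score = 2·TP/(2·TP+FP+FN).
class_0: TP=62, FP=9+14+3+24=50, FN=22+21+23+24=90 → 124/264 = 0.4697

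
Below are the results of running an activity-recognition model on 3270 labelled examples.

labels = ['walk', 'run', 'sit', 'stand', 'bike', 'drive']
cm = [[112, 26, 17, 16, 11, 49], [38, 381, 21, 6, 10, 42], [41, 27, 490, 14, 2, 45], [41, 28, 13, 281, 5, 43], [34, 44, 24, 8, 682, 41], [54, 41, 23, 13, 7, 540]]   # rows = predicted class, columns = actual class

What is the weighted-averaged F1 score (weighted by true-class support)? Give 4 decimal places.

0.7528

Per-class F1 score (2·TP/(2·TP+FP+FN)):
  walk: TP=112, FP=26+17+16+11+49=119, FN=38+41+41+34+54=208 → 224/551 = 0.40653
  run: TP=381, FP=38+21+6+10+42=117, FN=26+27+28+44+41=166 → 762/1045 = 0.72919
  sit: TP=490, FP=41+27+14+2+45=129, FN=17+21+13+24+23=98 → 980/1207 = 0.81193
  stand: TP=281, FP=41+28+13+5+43=130, FN=16+6+14+8+13=57 → 562/749 = 0.75033
  bike: TP=682, FP=34+44+24+8+41=151, FN=11+10+2+5+7=35 → 1364/1550 = 0.88000
  drive: TP=540, FP=54+41+23+13+7=138, FN=49+42+45+43+41=220 → 1080/1438 = 0.75104
Weighted-F1 score = Σ (supportᵢ/N)·F1 scoreᵢ with N=3270: (320/3270)·0.40653 + (547/3270)·0.72919 + (588/3270)·0.81193 + (338/3270)·0.75033 + (717/3270)·0.88000 + (760/3270)·0.75104 = 0.7528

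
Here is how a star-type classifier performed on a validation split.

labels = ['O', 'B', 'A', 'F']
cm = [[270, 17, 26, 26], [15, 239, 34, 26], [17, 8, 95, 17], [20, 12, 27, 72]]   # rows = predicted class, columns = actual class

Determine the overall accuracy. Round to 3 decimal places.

0.734

Accuracy = trace / total = (270+239+95+72=676) / 921 = 676/921 = 0.734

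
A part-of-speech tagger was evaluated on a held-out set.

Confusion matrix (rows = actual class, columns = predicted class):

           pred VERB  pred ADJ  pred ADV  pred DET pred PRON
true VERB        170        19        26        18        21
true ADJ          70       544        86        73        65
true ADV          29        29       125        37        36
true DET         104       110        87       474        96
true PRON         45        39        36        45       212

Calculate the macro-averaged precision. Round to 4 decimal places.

Per-class precision (TP/(TP+FP)):
  VERB: TP=170, FP=70+29+104+45=248 → 170/418 = 0.40670
  ADJ: TP=544, FP=19+29+110+39=197 → 544/741 = 0.73414
  ADV: TP=125, FP=26+86+87+36=235 → 125/360 = 0.34722
  DET: TP=474, FP=18+73+37+45=173 → 474/647 = 0.73261
  PRON: TP=212, FP=21+65+36+96=218 → 212/430 = 0.49302
Macro-precision = mean = (0.40670 + 0.73414 + 0.34722 + 0.73261 + 0.49302) / 5 = 0.5427

0.5427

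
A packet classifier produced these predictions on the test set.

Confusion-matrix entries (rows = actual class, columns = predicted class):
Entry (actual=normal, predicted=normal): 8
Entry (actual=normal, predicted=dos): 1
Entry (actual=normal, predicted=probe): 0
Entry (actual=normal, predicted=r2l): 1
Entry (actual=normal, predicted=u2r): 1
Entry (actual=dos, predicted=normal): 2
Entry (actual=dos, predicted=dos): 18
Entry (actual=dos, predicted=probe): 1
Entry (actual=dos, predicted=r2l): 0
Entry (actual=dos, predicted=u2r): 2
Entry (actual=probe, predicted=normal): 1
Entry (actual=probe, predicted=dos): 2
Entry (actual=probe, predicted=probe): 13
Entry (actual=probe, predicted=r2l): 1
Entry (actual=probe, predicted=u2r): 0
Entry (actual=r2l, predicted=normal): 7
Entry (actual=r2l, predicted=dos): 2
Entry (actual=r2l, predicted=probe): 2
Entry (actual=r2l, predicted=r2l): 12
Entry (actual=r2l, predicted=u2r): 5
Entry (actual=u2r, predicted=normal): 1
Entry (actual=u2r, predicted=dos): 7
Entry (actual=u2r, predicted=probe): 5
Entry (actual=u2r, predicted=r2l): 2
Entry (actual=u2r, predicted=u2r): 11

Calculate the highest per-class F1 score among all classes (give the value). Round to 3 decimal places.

0.684

Per-class F1 score (2·TP/(2·TP+FP+FN)):
  normal: TP=8, FP=2+1+7+1=11, FN=1+0+1+1=3 → 16/30 = 0.5333
  dos: TP=18, FP=1+2+2+7=12, FN=2+1+0+2=5 → 36/53 = 0.6792
  probe: TP=13, FP=0+1+2+5=8, FN=1+2+1+0=4 → 26/38 = 0.6842
  r2l: TP=12, FP=1+0+1+2=4, FN=7+2+2+5=16 → 24/44 = 0.5455
  u2r: TP=11, FP=1+2+0+5=8, FN=1+7+5+2=15 → 22/45 = 0.4889
Highest is class 'probe' with F1 score = 0.684.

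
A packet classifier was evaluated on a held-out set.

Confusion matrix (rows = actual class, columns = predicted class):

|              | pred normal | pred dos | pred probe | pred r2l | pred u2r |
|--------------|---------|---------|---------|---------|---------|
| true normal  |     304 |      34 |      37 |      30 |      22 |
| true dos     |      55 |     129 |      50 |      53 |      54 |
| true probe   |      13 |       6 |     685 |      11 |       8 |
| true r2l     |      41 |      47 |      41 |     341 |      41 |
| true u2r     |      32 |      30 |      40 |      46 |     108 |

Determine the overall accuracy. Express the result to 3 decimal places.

0.694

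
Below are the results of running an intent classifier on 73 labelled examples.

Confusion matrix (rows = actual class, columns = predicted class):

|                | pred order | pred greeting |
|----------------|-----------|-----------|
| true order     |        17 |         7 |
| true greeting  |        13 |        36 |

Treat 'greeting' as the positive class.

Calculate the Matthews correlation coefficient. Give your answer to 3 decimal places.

MCC = (TP·TN − FP·FN) / √((TP+FP)(TP+FN)(TN+FP)(TN+FN))
Numerator = 36·17 − 7·13 = 521
Denominator = √(43·49·24·30) = √1517040 = 1231.6818
MCC = 521 / 1231.6818 = 0.423

0.423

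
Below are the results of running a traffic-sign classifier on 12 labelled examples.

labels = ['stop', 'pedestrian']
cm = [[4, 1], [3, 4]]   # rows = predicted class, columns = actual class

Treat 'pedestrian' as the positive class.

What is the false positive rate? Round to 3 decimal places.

FPR = FP/(FP+TN) = 3/(3+4) = 0.429

0.429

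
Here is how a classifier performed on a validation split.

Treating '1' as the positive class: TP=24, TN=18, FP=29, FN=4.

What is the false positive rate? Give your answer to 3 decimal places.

0.617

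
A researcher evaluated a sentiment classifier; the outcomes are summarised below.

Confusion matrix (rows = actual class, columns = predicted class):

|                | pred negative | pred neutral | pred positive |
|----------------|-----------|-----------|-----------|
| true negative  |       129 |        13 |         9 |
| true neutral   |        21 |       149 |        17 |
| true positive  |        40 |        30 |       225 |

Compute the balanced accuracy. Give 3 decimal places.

Balanced accuracy = mean of per-class recall.
  negative: recall = 129/151 = 0.8543
  neutral: recall = 149/187 = 0.7968
  positive: recall = 225/295 = 0.7627
Mean = (0.8543 + 0.7968 + 0.7627) / 3 = 0.805

0.805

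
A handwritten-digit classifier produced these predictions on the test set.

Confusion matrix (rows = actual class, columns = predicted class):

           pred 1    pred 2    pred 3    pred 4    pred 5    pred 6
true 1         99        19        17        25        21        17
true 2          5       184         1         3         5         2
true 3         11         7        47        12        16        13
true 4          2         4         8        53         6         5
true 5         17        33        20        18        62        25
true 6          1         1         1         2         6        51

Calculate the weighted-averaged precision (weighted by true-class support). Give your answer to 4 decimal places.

Per-class precision (TP/(TP+FP)):
  1: TP=99, FP=5+11+2+17+1=36 → 99/135 = 0.73333
  2: TP=184, FP=19+7+4+33+1=64 → 184/248 = 0.74194
  3: TP=47, FP=17+1+8+20+1=47 → 47/94 = 0.50000
  4: TP=53, FP=25+3+12+18+2=60 → 53/113 = 0.46903
  5: TP=62, FP=21+5+16+6+6=54 → 62/116 = 0.53448
  6: TP=51, FP=17+2+13+5+25=62 → 51/113 = 0.45133
Weighted-precision = Σ (supportᵢ/N)·precisionᵢ with N=819: (198/819)·0.73333 + (200/819)·0.74194 + (106/819)·0.50000 + (78/819)·0.46903 + (175/819)·0.53448 + (62/819)·0.45133 = 0.6162

0.6162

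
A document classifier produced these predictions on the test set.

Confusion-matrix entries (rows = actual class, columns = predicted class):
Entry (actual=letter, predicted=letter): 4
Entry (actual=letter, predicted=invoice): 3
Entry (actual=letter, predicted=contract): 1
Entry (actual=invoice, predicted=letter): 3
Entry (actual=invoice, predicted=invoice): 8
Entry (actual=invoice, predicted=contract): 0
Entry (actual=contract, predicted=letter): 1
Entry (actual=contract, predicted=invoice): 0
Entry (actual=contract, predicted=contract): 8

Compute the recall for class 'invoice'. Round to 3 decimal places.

0.727

Take TP from the diagonal, FP from the rest of the 'invoice' prediction marginal, FN from the rest of the 'invoice' actual marginal.
recall = TP/(TP+FN).
invoice: TP=8, FN=3+0=3 → 8/11 = 0.7273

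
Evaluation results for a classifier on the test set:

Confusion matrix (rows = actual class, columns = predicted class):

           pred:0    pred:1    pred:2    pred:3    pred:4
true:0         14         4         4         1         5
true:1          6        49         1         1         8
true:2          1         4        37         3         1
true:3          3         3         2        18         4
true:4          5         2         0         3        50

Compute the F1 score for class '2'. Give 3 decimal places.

0.822

Take TP from the diagonal, FP from the rest of the '2' prediction marginal, FN from the rest of the '2' actual marginal.
F1 score = 2·TP/(2·TP+FP+FN).
2: TP=37, FP=4+1+2+0=7, FN=1+4+3+1=9 → 74/90 = 0.8222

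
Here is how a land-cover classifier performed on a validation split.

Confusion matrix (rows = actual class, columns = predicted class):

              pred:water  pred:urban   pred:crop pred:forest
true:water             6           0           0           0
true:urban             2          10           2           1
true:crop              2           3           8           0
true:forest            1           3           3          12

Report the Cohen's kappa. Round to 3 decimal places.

Observed agreement pₒ = trace/N = 36/53 = 0.6792
Expected agreement pₑ = Σ (rowᵢ·colᵢ)/N² = (6·11 + 15·16 + 13·13 + 19·13)/53² = 0.2570
κ = (pₒ − pₑ)/(1 − pₑ) = (0.6792 − 0.2570)/(1 − 0.2570) = 0.568

0.568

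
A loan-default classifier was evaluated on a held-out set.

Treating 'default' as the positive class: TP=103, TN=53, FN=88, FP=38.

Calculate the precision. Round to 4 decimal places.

0.7305

Precision = TP/(TP+FP) = 103/(103+38) = 103/141 = 0.7305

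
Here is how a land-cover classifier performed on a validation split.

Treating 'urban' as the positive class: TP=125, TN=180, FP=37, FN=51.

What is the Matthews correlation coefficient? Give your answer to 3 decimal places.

0.545

MCC = (TP·TN − FP·FN) / √((TP+FP)(TP+FN)(TN+FP)(TN+FN))
Numerator = 125·180 − 37·51 = 20613
Denominator = √(162·176·217·231) = √1429221024 = 37805.0397
MCC = 20613 / 37805.0397 = 0.545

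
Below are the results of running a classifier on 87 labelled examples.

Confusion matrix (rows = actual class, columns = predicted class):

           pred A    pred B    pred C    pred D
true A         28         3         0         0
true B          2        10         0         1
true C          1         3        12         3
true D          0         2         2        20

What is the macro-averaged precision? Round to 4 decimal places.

0.7873

Per-class precision (TP/(TP+FP)):
  A: TP=28, FP=2+1+0=3 → 28/31 = 0.90323
  B: TP=10, FP=3+3+2=8 → 10/18 = 0.55556
  C: TP=12, FP=0+0+2=2 → 12/14 = 0.85714
  D: TP=20, FP=0+1+3=4 → 20/24 = 0.83333
Macro-precision = mean = (0.90323 + 0.55556 + 0.85714 + 0.83333) / 4 = 0.7873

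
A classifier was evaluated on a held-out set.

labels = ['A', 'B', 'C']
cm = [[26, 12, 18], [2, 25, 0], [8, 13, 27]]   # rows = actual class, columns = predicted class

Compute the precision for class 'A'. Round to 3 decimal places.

0.722

precision = TP/(TP+FP).
A: TP=26, FP=2+8=10 → 26/36 = 0.7222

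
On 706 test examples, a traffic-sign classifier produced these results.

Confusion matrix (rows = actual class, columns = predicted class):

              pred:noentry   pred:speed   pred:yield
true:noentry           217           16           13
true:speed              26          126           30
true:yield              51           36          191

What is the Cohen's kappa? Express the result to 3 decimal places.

0.631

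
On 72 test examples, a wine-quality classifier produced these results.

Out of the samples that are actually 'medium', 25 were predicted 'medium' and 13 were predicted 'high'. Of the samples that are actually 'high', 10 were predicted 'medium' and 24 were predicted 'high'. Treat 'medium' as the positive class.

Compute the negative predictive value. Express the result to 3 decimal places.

0.649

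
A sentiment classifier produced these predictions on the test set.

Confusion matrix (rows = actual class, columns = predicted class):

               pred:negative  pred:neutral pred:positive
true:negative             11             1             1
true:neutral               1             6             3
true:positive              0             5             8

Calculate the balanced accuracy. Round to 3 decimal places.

0.687

Balanced accuracy = mean of per-class recall.
  negative: recall = 11/13 = 0.8462
  neutral: recall = 6/10 = 0.6000
  positive: recall = 8/13 = 0.6154
Mean = (0.8462 + 0.6000 + 0.6154) / 3 = 0.687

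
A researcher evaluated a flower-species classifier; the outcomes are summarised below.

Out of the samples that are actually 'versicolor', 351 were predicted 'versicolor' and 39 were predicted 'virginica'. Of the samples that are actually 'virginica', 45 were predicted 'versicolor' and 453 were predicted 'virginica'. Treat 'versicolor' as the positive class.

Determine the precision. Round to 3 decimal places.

0.886

Precision = TP/(TP+FP) = 351/(351+45) = 351/396 = 0.886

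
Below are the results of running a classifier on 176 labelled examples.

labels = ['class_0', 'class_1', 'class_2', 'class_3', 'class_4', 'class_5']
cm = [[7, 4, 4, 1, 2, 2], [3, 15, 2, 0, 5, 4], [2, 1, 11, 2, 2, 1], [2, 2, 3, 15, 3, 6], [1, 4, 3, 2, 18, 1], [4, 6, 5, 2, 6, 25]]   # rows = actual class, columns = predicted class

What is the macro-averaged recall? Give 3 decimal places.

Per-class recall (TP/(TP+FN)):
  class_0: TP=7, FN=4+4+1+2+2=13 → 7/20 = 0.3500
  class_1: TP=15, FN=3+2+0+5+4=14 → 15/29 = 0.5172
  class_2: TP=11, FN=2+1+2+2+1=8 → 11/19 = 0.5789
  class_3: TP=15, FN=2+2+3+3+6=16 → 15/31 = 0.4839
  class_4: TP=18, FN=1+4+3+2+1=11 → 18/29 = 0.6207
  class_5: TP=25, FN=4+6+5+2+6=23 → 25/48 = 0.5208
Macro-recall = mean = (0.3500 + 0.5172 + 0.5789 + 0.4839 + 0.6207 + 0.5208) / 6 = 0.512

0.512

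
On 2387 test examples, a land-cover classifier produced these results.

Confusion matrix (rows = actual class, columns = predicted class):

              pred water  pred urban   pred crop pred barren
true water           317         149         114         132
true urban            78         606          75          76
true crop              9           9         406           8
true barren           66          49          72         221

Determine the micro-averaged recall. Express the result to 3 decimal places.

Micro-averaging pools counts across classes: ΣTP=1550, ΣFP=837, ΣFN=837.
Micro-recall = TP/(TP+FN) on pooled counts = 0.649 (equals overall accuracy in single-label multiclass).

0.649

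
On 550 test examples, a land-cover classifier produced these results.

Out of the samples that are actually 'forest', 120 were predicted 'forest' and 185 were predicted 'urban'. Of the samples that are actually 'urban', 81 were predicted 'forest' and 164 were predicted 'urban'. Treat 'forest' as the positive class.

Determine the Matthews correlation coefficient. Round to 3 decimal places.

0.065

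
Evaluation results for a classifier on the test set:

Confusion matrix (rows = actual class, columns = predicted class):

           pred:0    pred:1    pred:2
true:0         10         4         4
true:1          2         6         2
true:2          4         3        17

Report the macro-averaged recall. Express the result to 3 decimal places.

0.621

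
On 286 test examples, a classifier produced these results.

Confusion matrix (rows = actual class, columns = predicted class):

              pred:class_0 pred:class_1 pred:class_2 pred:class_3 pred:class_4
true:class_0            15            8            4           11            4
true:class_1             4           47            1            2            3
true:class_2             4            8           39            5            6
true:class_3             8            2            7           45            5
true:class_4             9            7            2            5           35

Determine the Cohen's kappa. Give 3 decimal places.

0.539

Observed agreement pₒ = trace/N = 181/286 = 0.6329
Expected agreement pₑ = Σ (rowᵢ·colᵢ)/N² = (42·40 + 57·72 + 62·53 + 67·68 + 58·53)/286² = 0.2042
κ = (pₒ − pₑ)/(1 − pₑ) = (0.6329 − 0.2042)/(1 − 0.2042) = 0.539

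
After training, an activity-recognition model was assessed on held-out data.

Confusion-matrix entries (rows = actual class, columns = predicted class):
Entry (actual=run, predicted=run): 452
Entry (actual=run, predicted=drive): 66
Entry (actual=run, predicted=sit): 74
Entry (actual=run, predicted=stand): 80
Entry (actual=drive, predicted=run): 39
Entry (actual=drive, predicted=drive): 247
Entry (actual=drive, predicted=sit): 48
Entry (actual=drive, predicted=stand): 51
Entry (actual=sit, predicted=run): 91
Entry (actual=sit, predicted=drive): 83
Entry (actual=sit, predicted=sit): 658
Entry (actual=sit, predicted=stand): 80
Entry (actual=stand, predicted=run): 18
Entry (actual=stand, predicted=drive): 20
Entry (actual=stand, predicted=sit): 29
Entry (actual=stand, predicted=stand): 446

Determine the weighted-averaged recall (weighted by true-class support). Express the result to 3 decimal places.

Per-class recall (TP/(TP+FN)):
  run: TP=452, FN=66+74+80=220 → 452/672 = 0.6726
  drive: TP=247, FN=39+48+51=138 → 247/385 = 0.6416
  sit: TP=658, FN=91+83+80=254 → 658/912 = 0.7215
  stand: TP=446, FN=18+20+29=67 → 446/513 = 0.8694
Weighted-recall = Σ (supportᵢ/N)·recallᵢ with N=2482: (672/2482)·0.6726 + (385/2482)·0.6416 + (912/2482)·0.7215 + (513/2482)·0.8694 = 0.726

0.726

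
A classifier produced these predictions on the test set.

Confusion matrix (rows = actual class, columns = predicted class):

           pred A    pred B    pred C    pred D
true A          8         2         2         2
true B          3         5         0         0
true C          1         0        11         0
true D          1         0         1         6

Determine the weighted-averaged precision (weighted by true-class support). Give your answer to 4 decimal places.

Per-class precision (TP/(TP+FP)):
  A: TP=8, FP=3+1+1=5 → 8/13 = 0.61538
  B: TP=5, FP=2+0+0=2 → 5/7 = 0.71429
  C: TP=11, FP=2+0+1=3 → 11/14 = 0.78571
  D: TP=6, FP=2+0+0=2 → 6/8 = 0.75000
Weighted-precision = Σ (supportᵢ/N)·precisionᵢ with N=42: (14/42)·0.61538 + (8/42)·0.71429 + (12/42)·0.78571 + (8/42)·0.75000 = 0.7085

0.7085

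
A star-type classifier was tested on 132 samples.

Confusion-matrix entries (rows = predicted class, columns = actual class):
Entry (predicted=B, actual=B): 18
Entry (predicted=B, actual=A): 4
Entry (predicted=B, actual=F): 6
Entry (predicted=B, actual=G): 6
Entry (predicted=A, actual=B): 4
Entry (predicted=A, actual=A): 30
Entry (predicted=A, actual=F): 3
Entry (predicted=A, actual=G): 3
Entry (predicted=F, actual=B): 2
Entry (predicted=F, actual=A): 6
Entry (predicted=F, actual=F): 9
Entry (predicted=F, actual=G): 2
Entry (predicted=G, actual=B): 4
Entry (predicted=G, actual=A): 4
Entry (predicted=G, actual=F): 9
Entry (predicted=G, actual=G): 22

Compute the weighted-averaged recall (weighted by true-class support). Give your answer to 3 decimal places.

0.598

Per-class recall (TP/(TP+FN)):
  B: TP=18, FN=4+2+4=10 → 18/28 = 0.6429
  A: TP=30, FN=4+6+4=14 → 30/44 = 0.6818
  F: TP=9, FN=6+3+9=18 → 9/27 = 0.3333
  G: TP=22, FN=6+3+2=11 → 22/33 = 0.6667
Weighted-recall = Σ (supportᵢ/N)·recallᵢ with N=132: (28/132)·0.6429 + (44/132)·0.6818 + (27/132)·0.3333 + (33/132)·0.6667 = 0.598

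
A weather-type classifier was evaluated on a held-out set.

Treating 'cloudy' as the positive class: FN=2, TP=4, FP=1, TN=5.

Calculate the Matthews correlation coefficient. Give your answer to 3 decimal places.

MCC = (TP·TN − FP·FN) / √((TP+FP)(TP+FN)(TN+FP)(TN+FN))
Numerator = 4·5 − 1·2 = 18
Denominator = √(5·6·6·7) = √1260 = 35.4965
MCC = 18 / 35.4965 = 0.507

0.507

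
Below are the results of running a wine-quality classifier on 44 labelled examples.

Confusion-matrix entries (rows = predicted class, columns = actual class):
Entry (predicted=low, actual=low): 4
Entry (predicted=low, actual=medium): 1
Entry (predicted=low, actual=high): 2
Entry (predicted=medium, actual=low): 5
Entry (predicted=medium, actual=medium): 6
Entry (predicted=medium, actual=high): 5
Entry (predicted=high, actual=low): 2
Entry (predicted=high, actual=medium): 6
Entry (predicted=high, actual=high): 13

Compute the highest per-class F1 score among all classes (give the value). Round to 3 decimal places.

0.634

Per-class F1 score (2·TP/(2·TP+FP+FN)):
  low: TP=4, FP=1+2=3, FN=5+2=7 → 8/18 = 0.4444
  medium: TP=6, FP=5+5=10, FN=1+6=7 → 12/29 = 0.4138
  high: TP=13, FP=2+6=8, FN=2+5=7 → 26/41 = 0.6341
Highest is class 'high' with F1 score = 0.634.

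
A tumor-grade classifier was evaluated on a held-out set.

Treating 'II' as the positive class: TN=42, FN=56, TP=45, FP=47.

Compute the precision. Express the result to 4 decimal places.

0.4891

Precision = TP/(TP+FP) = 45/(45+47) = 45/92 = 0.4891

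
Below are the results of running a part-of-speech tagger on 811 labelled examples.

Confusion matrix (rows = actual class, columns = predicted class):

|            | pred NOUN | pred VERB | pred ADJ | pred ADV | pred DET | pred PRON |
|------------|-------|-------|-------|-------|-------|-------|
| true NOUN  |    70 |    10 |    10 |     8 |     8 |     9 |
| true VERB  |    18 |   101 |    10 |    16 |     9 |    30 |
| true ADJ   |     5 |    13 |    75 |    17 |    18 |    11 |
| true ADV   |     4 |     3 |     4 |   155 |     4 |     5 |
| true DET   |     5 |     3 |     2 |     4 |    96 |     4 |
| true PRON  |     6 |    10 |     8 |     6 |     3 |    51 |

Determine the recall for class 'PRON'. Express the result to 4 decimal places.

Treat 'PRON' as positive and all other classes as negative.
recall = TP/(TP+FN).
PRON: TP=51, FN=6+10+8+6+3=33 → 51/84 = 0.60714

0.6071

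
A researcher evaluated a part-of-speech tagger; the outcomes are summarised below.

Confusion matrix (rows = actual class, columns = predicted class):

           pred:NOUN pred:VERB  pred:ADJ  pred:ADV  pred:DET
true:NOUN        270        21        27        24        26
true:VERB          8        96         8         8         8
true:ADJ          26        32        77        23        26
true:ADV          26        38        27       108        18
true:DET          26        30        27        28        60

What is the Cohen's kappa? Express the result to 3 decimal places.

Observed agreement pₒ = trace/N = 611/1068 = 0.5721
Expected agreement pₑ = Σ (rowᵢ·colᵢ)/N² = (368·356 + 128·217 + 184·166 + 217·191 + 171·138)/1068² = 0.2230
κ = (pₒ − pₑ)/(1 − pₑ) = (0.5721 − 0.2230)/(1 − 0.2230) = 0.449

0.449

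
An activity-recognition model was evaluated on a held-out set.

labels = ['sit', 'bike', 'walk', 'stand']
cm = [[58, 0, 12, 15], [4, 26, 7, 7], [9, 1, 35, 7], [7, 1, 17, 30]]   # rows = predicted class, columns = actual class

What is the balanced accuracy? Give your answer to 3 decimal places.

Balanced accuracy = mean of per-class recall.
  sit: recall = 58/78 = 0.7436
  bike: recall = 26/28 = 0.9286
  walk: recall = 35/71 = 0.4930
  stand: recall = 30/59 = 0.5085
Mean = (0.7436 + 0.9286 + 0.4930 + 0.5085) / 4 = 0.668

0.668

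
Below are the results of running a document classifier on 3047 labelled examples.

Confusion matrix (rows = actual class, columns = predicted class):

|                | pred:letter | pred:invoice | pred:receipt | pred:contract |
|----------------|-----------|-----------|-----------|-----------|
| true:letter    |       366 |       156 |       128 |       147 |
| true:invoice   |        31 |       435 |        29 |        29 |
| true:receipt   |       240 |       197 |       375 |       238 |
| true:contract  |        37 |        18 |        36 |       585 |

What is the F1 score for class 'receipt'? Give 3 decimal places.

Take TP from the diagonal, FP from the rest of the 'receipt' prediction marginal, FN from the rest of the 'receipt' actual marginal.
F1 score = 2·TP/(2·TP+FP+FN).
receipt: TP=375, FP=128+29+36=193, FN=240+197+238=675 → 750/1618 = 0.4635

0.464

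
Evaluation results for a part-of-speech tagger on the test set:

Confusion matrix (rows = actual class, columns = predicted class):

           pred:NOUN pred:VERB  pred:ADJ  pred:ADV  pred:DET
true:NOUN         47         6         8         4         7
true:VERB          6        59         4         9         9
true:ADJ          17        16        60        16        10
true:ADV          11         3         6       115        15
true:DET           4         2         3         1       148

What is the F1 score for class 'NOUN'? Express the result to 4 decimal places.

F1 score = 2·TP/(2·TP+FP+FN).
NOUN: TP=47, FP=6+17+11+4=38, FN=6+8+4+7=25 → 94/157 = 0.59873

0.5987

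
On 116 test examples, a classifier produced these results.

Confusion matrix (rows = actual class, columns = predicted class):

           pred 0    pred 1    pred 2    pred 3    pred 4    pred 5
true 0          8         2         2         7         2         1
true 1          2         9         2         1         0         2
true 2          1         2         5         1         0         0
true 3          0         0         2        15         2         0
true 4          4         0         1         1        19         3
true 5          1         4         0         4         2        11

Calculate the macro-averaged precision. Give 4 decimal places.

Per-class precision (TP/(TP+FP)):
  0: TP=8, FP=2+1+0+4+1=8 → 8/16 = 0.50000
  1: TP=9, FP=2+2+0+0+4=8 → 9/17 = 0.52941
  2: TP=5, FP=2+2+2+1+0=7 → 5/12 = 0.41667
  3: TP=15, FP=7+1+1+1+4=14 → 15/29 = 0.51724
  4: TP=19, FP=2+0+0+2+2=6 → 19/25 = 0.76000
  5: TP=11, FP=1+2+0+0+3=6 → 11/17 = 0.64706
Macro-precision = mean = (0.50000 + 0.52941 + 0.41667 + 0.51724 + 0.76000 + 0.64706) / 6 = 0.5617

0.5617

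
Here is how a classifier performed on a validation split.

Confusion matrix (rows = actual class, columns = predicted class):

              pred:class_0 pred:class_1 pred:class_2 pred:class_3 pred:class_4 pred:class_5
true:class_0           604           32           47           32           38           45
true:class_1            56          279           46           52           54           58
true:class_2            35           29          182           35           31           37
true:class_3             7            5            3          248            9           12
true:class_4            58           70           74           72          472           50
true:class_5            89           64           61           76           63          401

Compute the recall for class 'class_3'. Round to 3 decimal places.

One-vs-rest for 'class_3': TP = diagonal; FP = other classes predicted 'class_3'; FN = 'class_3' predicted as other.
recall = TP/(TP+FN).
class_3: TP=248, FN=7+5+3+9+12=36 → 248/284 = 0.8732

0.873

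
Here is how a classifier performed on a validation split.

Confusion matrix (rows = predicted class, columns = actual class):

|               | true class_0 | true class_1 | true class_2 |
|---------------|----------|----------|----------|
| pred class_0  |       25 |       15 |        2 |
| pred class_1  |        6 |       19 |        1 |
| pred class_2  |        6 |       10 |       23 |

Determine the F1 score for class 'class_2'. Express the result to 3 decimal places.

0.708

One-vs-rest for 'class_2': TP = diagonal; FP = other classes predicted 'class_2'; FN = 'class_2' predicted as other.
F1 score = 2·TP/(2·TP+FP+FN).
class_2: TP=23, FP=6+10=16, FN=2+1=3 → 46/65 = 0.7077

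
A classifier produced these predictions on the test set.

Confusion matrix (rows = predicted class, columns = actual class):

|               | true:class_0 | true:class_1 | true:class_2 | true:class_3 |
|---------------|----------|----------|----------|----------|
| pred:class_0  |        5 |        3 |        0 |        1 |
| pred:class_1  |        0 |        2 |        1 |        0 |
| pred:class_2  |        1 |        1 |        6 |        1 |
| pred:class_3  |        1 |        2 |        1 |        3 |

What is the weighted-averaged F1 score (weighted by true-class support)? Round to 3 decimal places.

0.551

Per-class F1 score (2·TP/(2·TP+FP+FN)):
  class_0: TP=5, FP=3+0+1=4, FN=0+1+1=2 → 10/16 = 0.6250
  class_1: TP=2, FP=0+1+0=1, FN=3+1+2=6 → 4/11 = 0.3636
  class_2: TP=6, FP=1+1+1=3, FN=0+1+1=2 → 12/17 = 0.7059
  class_3: TP=3, FP=1+2+1=4, FN=1+0+1=2 → 6/12 = 0.5000
Weighted-F1 score = Σ (supportᵢ/N)·F1 scoreᵢ with N=28: (7/28)·0.6250 + (8/28)·0.3636 + (8/28)·0.7059 + (5/28)·0.5000 = 0.551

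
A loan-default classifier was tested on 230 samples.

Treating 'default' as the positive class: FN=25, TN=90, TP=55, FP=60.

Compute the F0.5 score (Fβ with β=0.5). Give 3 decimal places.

0.509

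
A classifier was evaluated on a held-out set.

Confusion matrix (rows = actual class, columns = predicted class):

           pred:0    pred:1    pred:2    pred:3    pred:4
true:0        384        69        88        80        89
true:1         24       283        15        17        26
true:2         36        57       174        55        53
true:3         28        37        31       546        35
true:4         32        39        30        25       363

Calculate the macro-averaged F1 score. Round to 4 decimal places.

Per-class F1 score (2·TP/(2·TP+FP+FN)):
  0: TP=384, FP=24+36+28+32=120, FN=69+88+80+89=326 → 768/1214 = 0.63262
  1: TP=283, FP=69+57+37+39=202, FN=24+15+17+26=82 → 566/850 = 0.66588
  2: TP=174, FP=88+15+31+30=164, FN=36+57+55+53=201 → 348/713 = 0.48808
  3: TP=546, FP=80+17+55+25=177, FN=28+37+31+35=131 → 1092/1400 = 0.78000
  4: TP=363, FP=89+26+53+35=203, FN=32+39+30+25=126 → 726/1055 = 0.68815
Macro-F1 score = mean = (0.63262 + 0.66588 + 0.48808 + 0.78000 + 0.68815) / 5 = 0.6509

0.6509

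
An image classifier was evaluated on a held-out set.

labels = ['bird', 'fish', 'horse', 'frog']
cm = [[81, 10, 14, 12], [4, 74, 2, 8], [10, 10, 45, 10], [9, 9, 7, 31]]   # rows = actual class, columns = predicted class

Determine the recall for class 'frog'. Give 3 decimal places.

0.554

One-vs-rest for 'frog': TP = diagonal; FP = other classes predicted 'frog'; FN = 'frog' predicted as other.
recall = TP/(TP+FN).
frog: TP=31, FN=9+9+7=25 → 31/56 = 0.5536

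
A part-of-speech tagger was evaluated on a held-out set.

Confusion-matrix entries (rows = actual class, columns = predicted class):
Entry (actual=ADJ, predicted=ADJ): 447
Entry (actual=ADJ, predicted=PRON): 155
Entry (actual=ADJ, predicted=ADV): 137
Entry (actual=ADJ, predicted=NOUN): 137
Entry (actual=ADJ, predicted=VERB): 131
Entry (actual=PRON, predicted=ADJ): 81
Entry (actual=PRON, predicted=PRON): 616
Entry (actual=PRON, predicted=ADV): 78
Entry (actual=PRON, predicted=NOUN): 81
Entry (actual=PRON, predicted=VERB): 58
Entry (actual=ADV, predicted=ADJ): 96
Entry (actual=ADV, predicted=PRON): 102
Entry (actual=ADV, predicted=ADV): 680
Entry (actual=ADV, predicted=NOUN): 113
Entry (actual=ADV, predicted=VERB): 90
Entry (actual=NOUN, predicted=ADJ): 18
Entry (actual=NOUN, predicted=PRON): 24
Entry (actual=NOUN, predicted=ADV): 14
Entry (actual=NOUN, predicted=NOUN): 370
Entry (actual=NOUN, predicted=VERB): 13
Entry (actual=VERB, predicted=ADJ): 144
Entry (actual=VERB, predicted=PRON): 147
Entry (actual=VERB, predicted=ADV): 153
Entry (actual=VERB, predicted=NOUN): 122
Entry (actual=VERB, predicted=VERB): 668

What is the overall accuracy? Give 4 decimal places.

0.5949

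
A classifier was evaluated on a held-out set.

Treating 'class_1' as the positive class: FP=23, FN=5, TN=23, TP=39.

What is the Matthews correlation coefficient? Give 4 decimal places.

0.4172

MCC = (TP·TN − FP·FN) / √((TP+FP)(TP+FN)(TN+FP)(TN+FN))
Numerator = 39·23 − 23·5 = 782
Denominator = √(62·44·46·28) = √3513664 = 1874.4770
MCC = 782 / 1874.4770 = 0.4172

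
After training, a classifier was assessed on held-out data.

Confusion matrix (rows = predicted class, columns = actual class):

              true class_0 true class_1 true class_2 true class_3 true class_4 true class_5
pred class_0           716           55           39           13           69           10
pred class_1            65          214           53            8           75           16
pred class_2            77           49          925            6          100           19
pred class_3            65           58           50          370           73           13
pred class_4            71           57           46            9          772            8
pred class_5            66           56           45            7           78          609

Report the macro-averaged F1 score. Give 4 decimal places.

0.7026

Per-class F1 score (2·TP/(2·TP+FP+FN)):
  class_0: TP=716, FP=55+39+13+69+10=186, FN=65+77+65+71+66=344 → 1432/1962 = 0.72987
  class_1: TP=214, FP=65+53+8+75+16=217, FN=55+49+58+57+56=275 → 428/920 = 0.46522
  class_2: TP=925, FP=77+49+6+100+19=251, FN=39+53+50+46+45=233 → 1850/2334 = 0.79263
  class_3: TP=370, FP=65+58+50+73+13=259, FN=13+8+6+9+7=43 → 740/1042 = 0.71017
  class_4: TP=772, FP=71+57+46+9+8=191, FN=69+75+100+73+78=395 → 1544/2130 = 0.72488
  class_5: TP=609, FP=66+56+45+7+78=252, FN=10+16+19+13+8=66 → 1218/1536 = 0.79297
Macro-F1 score = mean = (0.72987 + 0.46522 + 0.79263 + 0.71017 + 0.72488 + 0.79297) / 6 = 0.7026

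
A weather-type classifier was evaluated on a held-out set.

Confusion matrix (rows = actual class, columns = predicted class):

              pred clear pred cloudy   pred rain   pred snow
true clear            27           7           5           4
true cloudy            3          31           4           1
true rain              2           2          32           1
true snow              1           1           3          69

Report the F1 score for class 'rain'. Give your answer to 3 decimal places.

0.790

One-vs-rest for 'rain': TP = diagonal; FP = other classes predicted 'rain'; FN = 'rain' predicted as other.
F1 score = 2·TP/(2·TP+FP+FN).
rain: TP=32, FP=5+4+3=12, FN=2+2+1=5 → 64/81 = 0.7901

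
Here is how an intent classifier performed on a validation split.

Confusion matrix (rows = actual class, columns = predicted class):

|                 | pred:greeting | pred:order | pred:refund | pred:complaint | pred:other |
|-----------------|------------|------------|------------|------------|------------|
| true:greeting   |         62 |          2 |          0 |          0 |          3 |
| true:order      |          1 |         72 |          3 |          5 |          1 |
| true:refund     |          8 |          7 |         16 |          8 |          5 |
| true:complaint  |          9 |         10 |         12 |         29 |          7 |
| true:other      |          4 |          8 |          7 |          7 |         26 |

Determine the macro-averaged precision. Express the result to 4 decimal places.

0.6195

Per-class precision (TP/(TP+FP)):
  greeting: TP=62, FP=1+8+9+4=22 → 62/84 = 0.73810
  order: TP=72, FP=2+7+10+8=27 → 72/99 = 0.72727
  refund: TP=16, FP=0+3+12+7=22 → 16/38 = 0.42105
  complaint: TP=29, FP=0+5+8+7=20 → 29/49 = 0.59184
  other: TP=26, FP=3+1+5+7=16 → 26/42 = 0.61905
Macro-precision = mean = (0.73810 + 0.72727 + 0.42105 + 0.59184 + 0.61905) / 5 = 0.6195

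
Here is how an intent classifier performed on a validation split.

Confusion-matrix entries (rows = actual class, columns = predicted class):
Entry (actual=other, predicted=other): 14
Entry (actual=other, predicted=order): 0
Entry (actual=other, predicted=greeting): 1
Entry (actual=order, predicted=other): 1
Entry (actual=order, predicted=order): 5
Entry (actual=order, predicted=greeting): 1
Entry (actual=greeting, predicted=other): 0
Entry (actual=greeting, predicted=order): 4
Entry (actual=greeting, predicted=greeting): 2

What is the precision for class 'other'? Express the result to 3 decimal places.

0.933

Take TP from the diagonal, FP from the rest of the 'other' prediction marginal, FN from the rest of the 'other' actual marginal.
precision = TP/(TP+FP).
other: TP=14, FP=1+0=1 → 14/15 = 0.9333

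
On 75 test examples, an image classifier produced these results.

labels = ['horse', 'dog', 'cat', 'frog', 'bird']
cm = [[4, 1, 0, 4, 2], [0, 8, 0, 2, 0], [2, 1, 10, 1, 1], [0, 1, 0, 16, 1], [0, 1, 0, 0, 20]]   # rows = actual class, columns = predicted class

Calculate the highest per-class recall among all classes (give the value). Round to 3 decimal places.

Per-class recall (TP/(TP+FN)):
  horse: TP=4, FN=1+0+4+2=7 → 4/11 = 0.3636
  dog: TP=8, FN=0+0+2+0=2 → 8/10 = 0.8000
  cat: TP=10, FN=2+1+1+1=5 → 10/15 = 0.6667
  frog: TP=16, FN=0+1+0+1=2 → 16/18 = 0.8889
  bird: TP=20, FN=0+1+0+0=1 → 20/21 = 0.9524
Highest is class 'bird' with recall = 0.952.

0.952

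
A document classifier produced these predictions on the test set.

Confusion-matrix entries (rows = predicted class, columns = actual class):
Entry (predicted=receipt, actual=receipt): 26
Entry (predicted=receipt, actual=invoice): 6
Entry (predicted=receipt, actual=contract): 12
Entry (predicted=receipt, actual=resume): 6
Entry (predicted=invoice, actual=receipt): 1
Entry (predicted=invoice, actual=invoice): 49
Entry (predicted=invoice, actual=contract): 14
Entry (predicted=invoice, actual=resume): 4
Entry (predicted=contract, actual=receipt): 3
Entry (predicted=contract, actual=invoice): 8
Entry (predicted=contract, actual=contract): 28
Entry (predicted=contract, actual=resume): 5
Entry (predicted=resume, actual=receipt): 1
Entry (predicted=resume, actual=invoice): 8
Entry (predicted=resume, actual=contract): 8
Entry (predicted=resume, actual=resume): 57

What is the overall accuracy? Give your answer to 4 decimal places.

0.6780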